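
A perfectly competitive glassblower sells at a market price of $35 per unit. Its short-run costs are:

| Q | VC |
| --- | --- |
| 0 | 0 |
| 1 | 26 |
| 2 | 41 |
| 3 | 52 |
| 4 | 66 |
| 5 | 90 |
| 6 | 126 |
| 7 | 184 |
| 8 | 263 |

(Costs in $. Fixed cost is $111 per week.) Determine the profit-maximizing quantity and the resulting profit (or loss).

Tabulate TR − TC: Q=0: -111; Q=1: -102; Q=2: -82; Q=3: -58; Q=4: -37; Q=5: -26; Q=6: -27; Q=7: -50; Q=8: -94.
Profit is maximized at Q = 5. AVC there is 90/5 = $18 ≤ P, so producing beats shutting down (which would give -$111).

Q = 5; profit = -$26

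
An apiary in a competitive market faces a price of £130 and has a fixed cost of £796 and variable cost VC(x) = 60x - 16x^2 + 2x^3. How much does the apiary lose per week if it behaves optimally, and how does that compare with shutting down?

AVC = 60 - 16x + 2x^2; min AVC = £28 at x = 4. Since P = £130 ≥ min AVC, the firm produces.
With MC = 60 - 32x + 6x^2, P = MC on the upward-sloping part at x* = 7.
TR = 130·7 = 910. TC = 796 + 322 = 1118. Profit = 910 − 1118 = -£208.
That loss of £208 beats the £796 the firm would lose by shutting down; producing recovers £588 of fixed cost.

Profit = -£208 at x = 7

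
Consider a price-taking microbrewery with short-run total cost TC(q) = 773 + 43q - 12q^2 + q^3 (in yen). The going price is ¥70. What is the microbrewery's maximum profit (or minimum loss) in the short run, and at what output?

Profit = -¥287 at q = 9

AVC = 43 - 12q + q^2 has its minimum ¥7 at q = 6; price ¥70 clears that bar, so the firm operates.
With MC = 43 - 24q + 3q^2, P = MC on the upward-sloping part at q* = 9.
TR = 70·9 = 630. TC = 773 + 144 = 917. Profit = 630 − 917 = -¥287.
Shutting down would mean losing the fixed cost of ¥773, so operating at a loss of ¥287 is better by ¥486.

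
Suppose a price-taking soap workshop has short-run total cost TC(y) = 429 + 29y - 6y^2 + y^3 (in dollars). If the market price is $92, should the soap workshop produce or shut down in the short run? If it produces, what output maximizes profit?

Variable cost is VC = 29y - 6y^2 + y^3, so AVC = VC/y = 29 - 6y + y^2 and MC = dTC/dy = 29 - 12y + 3y^2.
AVC hits its minimum where MC = AVC, at y = 3, giving min AVC = 29 - 6·3 + 3^2 = $20.
P = $92 exceeds min AVC = $20, so the firm stays open.
Solving P = MC: -63 - 12y + 3y^2 = 0 ⇒ y = -3 or 7. On the upward-sloping branch, y* = 7.
Check: AVC at y = 7 is $36 ≤ P, so revenue covers variable cost.
Profit = P·y − TC = 92·7 − 681 = -$37, a loss, but smaller than the $429 fixed cost the firm would lose by shutting down.

Produce at y = 7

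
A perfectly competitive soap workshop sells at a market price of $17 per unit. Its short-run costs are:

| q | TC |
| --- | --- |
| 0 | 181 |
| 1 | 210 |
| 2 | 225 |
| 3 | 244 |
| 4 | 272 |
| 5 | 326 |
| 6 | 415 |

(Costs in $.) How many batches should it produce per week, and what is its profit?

Compute π = P·q − TC at each output: q=0: -181; q=1: -193; q=2: -191; q=3: -193; q=4: -204; q=5: -241; q=6: -313.
Profit is highest at q = 0. Equivalently, the lowest AVC in the table is 63/3 ≈ $21 at q = 3, and P = $17 falls below it — price never covers variable cost, so the firm shuts down and loses only its fixed cost.

q = 0 (shut down); profit = -$181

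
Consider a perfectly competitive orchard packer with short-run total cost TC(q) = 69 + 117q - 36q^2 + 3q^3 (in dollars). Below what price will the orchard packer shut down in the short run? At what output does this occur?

Short-run supply begins at min AVC. From VC = 117q - 36q^2 + 3q^3, AVC = 117 - 36q + 3q^2.
dAVC/dq = -36 + 6q = 0 gives q = 6. min AVC = 117 - 36·6 + 3·6^2 = 9.
The firm shuts down for any P below $9.

$9 per unit, at q = 6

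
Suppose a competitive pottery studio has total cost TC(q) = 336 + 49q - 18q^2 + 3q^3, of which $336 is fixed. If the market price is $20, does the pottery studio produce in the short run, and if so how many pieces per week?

From TC, MC = TC'(q) = 49 - 36q + 9q^2 and AVC = VC/q = 49 - 18q + 3q^2.
AVC hits its minimum where MC = AVC, at q = 3, giving min AVC = 49 - 18·3 + 3·3^2 = $22.
With P < min AVC ($20 < $22), every unit sold adds to the loss.
Best response: produce nothing and absorb the $336 fixed cost.

Shut down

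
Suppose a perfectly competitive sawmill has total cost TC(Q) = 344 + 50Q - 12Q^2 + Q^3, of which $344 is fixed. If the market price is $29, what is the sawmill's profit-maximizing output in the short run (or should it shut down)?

Strip out fixed cost: VC = 50Q - 12Q^2 + Q^3. Then AVC = 50 - 12Q + Q^2 and MC = 50 - 24Q + 3Q^2.
AVC hits its minimum where MC = AVC, at Q = 6, giving min AVC = 50 - 12·6 + 6^2 = $14.
Because $29 ≥ $14, revenue can cover variable cost; the firm operates.
Set P = MC: 29 = 50 - 24Q + 3Q^2 → 21 - 24Q + 3Q^2 = 0. The roots are Q = 1 and Q = 7; the profit-maximizing output is on the rising part of MC, so Q* = 7.
Check: AVC at Q = 7 is $15 ≤ P, so revenue covers variable cost.
Profit = P·Q − TC = 29·7 − 449 = -$246, a loss, but smaller than the $344 fixed cost the firm would lose by shutting down.

Produce at Q = 7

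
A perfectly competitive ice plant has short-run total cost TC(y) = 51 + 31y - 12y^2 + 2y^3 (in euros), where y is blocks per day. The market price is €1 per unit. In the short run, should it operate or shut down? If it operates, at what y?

Variable cost is VC = 31y - 12y^2 + 2y^3, so AVC = VC/y = 31 - 12y + 2y^2 and MC = dTC/dy = 31 - 24y + 6y^2.
The AVC parabola has its vertex at y = 12/4 = 3, where AVC = 31 - 12·3 + 2·3^2 = €13.
Since P = €1 < min AVC = €13, price fails to cover variable cost at any output.
Best response: produce nothing and absorb the €51 fixed cost.

Shut down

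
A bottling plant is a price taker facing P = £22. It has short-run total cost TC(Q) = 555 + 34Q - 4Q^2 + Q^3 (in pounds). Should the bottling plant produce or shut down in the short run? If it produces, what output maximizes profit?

Shut down

Strip out fixed cost: VC = 34Q - 4Q^2 + Q^3. Then AVC = 34 - 4Q + Q^2 and MC = 34 - 8Q + 3Q^2.
AVC hits its minimum where MC = AVC, at Q = 2, giving min AVC = 34 - 4·2 + 2^2 = £30.
Since P = £22 < min AVC = £30, price fails to cover variable cost at any output.
Best response: produce nothing and absorb the £555 fixed cost.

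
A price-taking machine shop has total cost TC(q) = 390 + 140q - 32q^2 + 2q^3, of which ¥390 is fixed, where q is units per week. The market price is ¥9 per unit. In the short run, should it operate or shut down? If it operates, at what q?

Variable cost is VC = 140q - 32q^2 + 2q^3, so AVC = VC/q = 140 - 32q + 2q^2 and MC = dTC/dq = 140 - 64q + 6q^2.
AVC hits its minimum where MC = AVC, at q = 8, giving min AVC = 140 - 32·8 + 2·8^2 = ¥12.
Since P = ¥9 < min AVC = ¥12, price fails to cover variable cost at any output.
Best response: produce nothing and absorb the ¥390 fixed cost.

Shut down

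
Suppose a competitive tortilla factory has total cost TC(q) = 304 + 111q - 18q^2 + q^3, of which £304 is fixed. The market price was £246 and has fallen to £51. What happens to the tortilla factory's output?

MC = 111 - 36q + 3q^2; the shutdown threshold is min AVC = £30 (at q = 9).
With P = £246 above the shutdown price, P = MC gives q = 15.
At P = £51 ≥ min AVC, set P = MC: q = 10. The firm stays open but cuts output.

Output falls from 15 to 10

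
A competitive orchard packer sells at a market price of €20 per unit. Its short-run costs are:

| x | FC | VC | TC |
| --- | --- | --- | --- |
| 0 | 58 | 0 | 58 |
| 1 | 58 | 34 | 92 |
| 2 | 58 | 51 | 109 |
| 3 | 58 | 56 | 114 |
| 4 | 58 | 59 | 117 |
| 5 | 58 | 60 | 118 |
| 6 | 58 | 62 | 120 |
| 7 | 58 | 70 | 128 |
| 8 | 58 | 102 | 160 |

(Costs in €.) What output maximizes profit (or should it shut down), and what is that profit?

Profit at each row (π = 20x − TC): x=0: -58; x=1: -72; x=2: -69; x=3: -54; x=4: -37; x=5: -18; x=6: 0; x=7: 12; x=8: 0.
Profit is maximized at x = 7. AVC there is 70/7 = €10 ≤ P, so producing beats shutting down (which would give -€58).

x = 7; profit = €12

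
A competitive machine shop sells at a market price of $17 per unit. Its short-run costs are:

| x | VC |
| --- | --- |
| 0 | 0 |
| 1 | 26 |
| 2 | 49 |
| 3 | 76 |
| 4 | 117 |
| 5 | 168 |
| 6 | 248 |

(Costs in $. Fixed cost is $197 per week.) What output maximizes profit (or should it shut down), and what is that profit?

Compute π = P·x − TC at each output: x=0: -197; x=1: -206; x=2: -212; x=3: -222; x=4: -246; x=5: -280; x=6: -343.
Profit is highest at x = 0. Equivalently, the lowest AVC in the table is 49/2 ≈ $24.50 at x = 2, and P = $17 falls below it — price never covers variable cost, so the firm shuts down and loses only its fixed cost.

x = 0 (shut down); profit = -$197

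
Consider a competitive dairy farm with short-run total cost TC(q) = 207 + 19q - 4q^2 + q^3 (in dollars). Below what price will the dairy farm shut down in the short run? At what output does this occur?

Short-run supply begins at min AVC. From VC = 19q - 4q^2 + q^3, AVC = 19 - 4q + q^2.
dAVC/dq = -4 + 2q = 0 gives q = 2. min AVC = 19 - 4·2 + 2^2 = 15.
For P < $15 the firm produces nothing.

$15 per unit, at q = 2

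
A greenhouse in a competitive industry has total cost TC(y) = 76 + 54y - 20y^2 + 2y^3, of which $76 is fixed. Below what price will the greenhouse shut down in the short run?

$4 per unit

The shutdown price is the minimum of AVC. VC = 54y - 20y^2 + 2y^3, so AVC = 54 - 20y + 2y^2.
dAVC/dy = -20 + 4y = 0 gives y = 5. min AVC = 54 - 20·5 + 2·5^2 = 4.
The firm shuts down for any P below $4.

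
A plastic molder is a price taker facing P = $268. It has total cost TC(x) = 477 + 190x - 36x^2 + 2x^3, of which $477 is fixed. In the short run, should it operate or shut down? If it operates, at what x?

Strip out fixed cost: VC = 190x - 36x^2 + 2x^3. Then AVC = 190 - 36x + 2x^2 and MC = 190 - 72x + 6x^2.
AVC hits its minimum where MC = AVC, at x = 9, giving min AVC = 190 - 36·9 + 2·9^2 = $28.
Because $268 ≥ $28, revenue can cover variable cost; the firm operates.
Solving P = MC: -78 - 72x + 6x^2 = 0 ⇒ x = -1 or 13. On the upward-sloping branch, x* = 13.
Check: AVC at x = 13 is $60 ≤ P, so revenue covers variable cost.
Profit = P·x − TC = 268·13 − 1257 = $2227.

Produce at x = 13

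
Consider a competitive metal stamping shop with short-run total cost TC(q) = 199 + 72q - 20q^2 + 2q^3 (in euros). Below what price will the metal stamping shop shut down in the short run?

Short-run supply begins at min AVC. From VC = 72q - 20q^2 + 2q^3, AVC = 72 - 20q + 2q^2.
At the minimum of AVC, MC = AVC. MC = 72 - 40q + 6q^2; setting MC = AVC gives 4q^2 - 20q = 0, so q = 5. min AVC = 22.
For P < €22 the firm produces nothing.

€22 per unit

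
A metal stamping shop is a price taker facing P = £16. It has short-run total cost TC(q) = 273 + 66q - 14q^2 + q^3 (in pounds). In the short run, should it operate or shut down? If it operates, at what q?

Shut down

Strip out fixed cost: VC = 66q - 14q^2 + q^3. Then AVC = 66 - 14q + q^2 and MC = 66 - 28q + 3q^2.
The AVC parabola has its vertex at q = 14/2 = 7, where AVC = 66 - 14·7 + 7^2 = £17.
Since P = £16 < min AVC = £17, price fails to cover variable cost at any output.
Best response: produce nothing and absorb the £273 fixed cost.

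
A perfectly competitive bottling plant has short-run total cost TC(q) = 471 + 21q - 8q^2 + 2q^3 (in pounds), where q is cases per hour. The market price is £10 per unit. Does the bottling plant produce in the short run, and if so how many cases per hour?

Variable cost is VC = 21q - 8q^2 + 2q^3, so AVC = VC/q = 21 - 8q + 2q^2 and MC = dTC/dq = 21 - 16q + 6q^2.
The AVC parabola has its vertex at q = 8/4 = 2, where AVC = 21 - 8·2 + 2·2^2 = £13.
P = £10 lies below min AVC = £13; no output level covers variable cost.
Shutting down limits the loss to fixed cost, £471.

Shut down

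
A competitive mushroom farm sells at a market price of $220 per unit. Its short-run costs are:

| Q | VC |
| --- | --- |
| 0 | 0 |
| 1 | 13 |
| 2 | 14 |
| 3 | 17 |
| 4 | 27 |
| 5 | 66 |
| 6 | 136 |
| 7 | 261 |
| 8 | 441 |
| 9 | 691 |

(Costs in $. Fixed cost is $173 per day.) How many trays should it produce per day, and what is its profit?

Q = 8; profit = $1146

Compute π = P·Q − TC at each output: Q=0: -173; Q=1: 34; Q=2: 253; Q=3: 470; Q=4: 680; Q=5: 861; Q=6: 1011; Q=7: 1106; Q=8: 1146; Q=9: 1116.
Profit is maximized at Q = 8. AVC there is 441/8 = $55.12 ≤ P, so producing beats shutting down (which would give -$173).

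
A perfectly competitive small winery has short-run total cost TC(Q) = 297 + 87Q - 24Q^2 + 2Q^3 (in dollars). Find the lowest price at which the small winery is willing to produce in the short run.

$15 per unit

The firm shuts down when price falls below the minimum of average variable cost. AVC = VC/Q = 87 - 24Q + 2Q^2.
At the minimum of AVC, MC = AVC. MC = 87 - 48Q + 6Q^2; setting MC = AVC gives 4Q^2 - 24Q = 0, so Q = 6. min AVC = 15.
The firm shuts down for any P below $15.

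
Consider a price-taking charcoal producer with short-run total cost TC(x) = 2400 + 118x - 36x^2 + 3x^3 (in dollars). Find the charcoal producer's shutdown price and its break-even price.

Shutdown price = $10; break-even price = $298

Shutdown price = min AVC. AVC = 118 - 36x + 3x^2, with vertex at x = 6 and minimum $10.
ATC = 2400/x + 118 - 36x + 3x^2. Setting dATC/dx = −2400/x^2 − 36 + 6x = 0 gives x = 10 (since 6·10^3 − 36·10^2 = 2400).
min ATC = 2400/10 + 118 − 36·10 + 3·10^2 = $298. That is the break-even price.
Between these two prices the firm operates at a loss; above $298 it earns a profit.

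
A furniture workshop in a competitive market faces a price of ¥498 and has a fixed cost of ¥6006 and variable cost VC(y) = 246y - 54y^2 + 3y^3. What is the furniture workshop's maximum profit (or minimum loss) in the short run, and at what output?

AVC = 246 - 54y + 3y^2 has its minimum ¥3 at y = 9; price ¥498 clears that bar, so the firm operates.
MC = 246 - 108y + 9y^2. Setting P = MC and taking the root on the rising branch gives y* = 14.
TR = 498·14 = 6972. TC = 6006 + 1092 = 7098. Profit = 6972 − 7098 = -¥126.
Shutting down would mean losing the fixed cost of ¥6006, so operating at a loss of ¥126 is better by ¥5880.

Profit = -¥126 at y = 14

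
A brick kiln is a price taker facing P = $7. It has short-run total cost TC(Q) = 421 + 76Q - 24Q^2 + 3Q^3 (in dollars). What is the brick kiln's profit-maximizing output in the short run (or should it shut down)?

Shut down

Variable cost is VC = 76Q - 24Q^2 + 3Q^3, so AVC = VC/Q = 76 - 24Q + 3Q^2 and MC = dTC/dQ = 76 - 48Q + 9Q^2.
AVC hits its minimum where MC = AVC, at Q = 4, giving min AVC = 76 - 24·4 + 3·4^2 = $28.
With P < min AVC ($7 < $28), every unit sold adds to the loss.
The firm minimizes its loss by shutting down and losing only its fixed cost of $421.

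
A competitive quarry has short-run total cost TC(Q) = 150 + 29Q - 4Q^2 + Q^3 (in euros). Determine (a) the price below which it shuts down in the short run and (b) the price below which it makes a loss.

Shutdown price = €25; break-even price = €64

AVC = 29 - 4Q + Q^2; minimized at Q = 2, giving min AVC = €25. That is the shutdown price.
ATC = 150/Q + 29 - 4Q + Q^2. Setting dATC/dQ = −150/Q^2 − 4 + 2Q = 0 gives Q = 5 (since 2·5^3 − 4·5^2 = 150).
min ATC = 150/5 + 29 − 4·5 + 5^2 = €64. That is the break-even price.
Between these two prices the firm operates at a loss; above €64 it earns a profit.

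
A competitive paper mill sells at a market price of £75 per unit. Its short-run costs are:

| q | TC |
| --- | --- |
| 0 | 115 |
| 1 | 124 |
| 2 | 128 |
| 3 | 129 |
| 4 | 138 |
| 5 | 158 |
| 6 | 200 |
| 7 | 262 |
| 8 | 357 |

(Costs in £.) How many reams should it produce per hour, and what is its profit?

Tabulate TR − TC: q=0: -115; q=1: -49; q=2: 22; q=3: 96; q=4: 162; q=5: 217; q=6: 250; q=7: 263; q=8: 243.
Profit is maximized at q = 7. AVC there is 147/7 = £21 ≤ P, so producing beats shutting down (which would give -£115).

q = 7; profit = £263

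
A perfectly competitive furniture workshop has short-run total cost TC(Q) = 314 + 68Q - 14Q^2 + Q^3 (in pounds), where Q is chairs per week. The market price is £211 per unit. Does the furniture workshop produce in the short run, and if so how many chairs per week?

Strip out fixed cost: VC = 68Q - 14Q^2 + Q^3. Then AVC = 68 - 14Q + Q^2 and MC = 68 - 28Q + 3Q^2.
The AVC parabola has its vertex at Q = 14/2 = 7, where AVC = 68 - 14·7 + 7^2 = £19.
Because £211 ≥ £19, revenue can cover variable cost; the firm operates.
P = MC gives -143 - 28Q + 3Q^2 = 0, with roots -11/3 and 13. Take the larger (rising MC): Q* = 13.
Check: AVC at Q = 13 is £55 ≤ P, so revenue covers variable cost.
Profit = P·Q − TC = 211·13 − 1029 = £1714.

Produce at Q = 13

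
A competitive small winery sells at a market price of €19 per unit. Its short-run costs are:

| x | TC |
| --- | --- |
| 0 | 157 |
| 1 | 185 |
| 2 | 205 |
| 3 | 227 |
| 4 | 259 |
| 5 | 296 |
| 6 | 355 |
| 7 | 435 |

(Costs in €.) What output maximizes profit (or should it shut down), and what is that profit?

Compute π = P·x − TC at each output: x=0: -157; x=1: -166; x=2: -167; x=3: -170; x=4: -183; x=5: -201; x=6: -241; x=7: -302.
Profit is highest at x = 0. Equivalently, the lowest AVC in the table is 70/3 ≈ €23.33 at x = 3, and P = €19 falls below it — price never covers variable cost, so the firm shuts down and loses only its fixed cost.

x = 0 (shut down); profit = -€157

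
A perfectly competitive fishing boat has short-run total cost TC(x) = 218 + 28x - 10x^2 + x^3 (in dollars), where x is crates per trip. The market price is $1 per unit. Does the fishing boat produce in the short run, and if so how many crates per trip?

Shut down

Variable cost is VC = 28x - 10x^2 + x^3, so AVC = VC/x = 28 - 10x + x^2 and MC = dTC/dx = 28 - 20x + 3x^2.
The AVC parabola has its vertex at x = 10/2 = 5, where AVC = 28 - 10·5 + 5^2 = $3.
Since P = $1 < min AVC = $3, price fails to cover variable cost at any output.
The firm minimizes its loss by shutting down and losing only its fixed cost of $218.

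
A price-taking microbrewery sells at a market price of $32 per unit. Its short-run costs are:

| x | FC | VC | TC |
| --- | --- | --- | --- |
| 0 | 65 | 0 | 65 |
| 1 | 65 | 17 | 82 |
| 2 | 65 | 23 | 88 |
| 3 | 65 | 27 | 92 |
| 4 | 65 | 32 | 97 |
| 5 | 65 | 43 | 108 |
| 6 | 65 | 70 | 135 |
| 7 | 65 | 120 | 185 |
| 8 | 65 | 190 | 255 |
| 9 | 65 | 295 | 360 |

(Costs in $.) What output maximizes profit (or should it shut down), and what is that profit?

x = 6; profit = $57

Tabulate TR − TC: x=0: -65; x=1: -50; x=2: -24; x=3: 4; x=4: 31; x=5: 52; x=6: 57; x=7: 39; x=8: 1; x=9: -72.
Profit is maximized at x = 6. AVC there is 70/6 = $11.67 ≤ P, so producing beats shutting down (which would give -$65).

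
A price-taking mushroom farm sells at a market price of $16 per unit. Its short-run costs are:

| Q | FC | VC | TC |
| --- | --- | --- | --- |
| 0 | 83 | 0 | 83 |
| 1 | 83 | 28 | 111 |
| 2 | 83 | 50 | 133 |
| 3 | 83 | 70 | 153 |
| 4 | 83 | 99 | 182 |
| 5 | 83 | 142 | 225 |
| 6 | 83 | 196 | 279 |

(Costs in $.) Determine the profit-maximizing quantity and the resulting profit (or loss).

Q = 0 (shut down); profit = -$83

Profit at each row (π = 16Q − TC): Q=0: -83; Q=1: -95; Q=2: -101; Q=3: -105; Q=4: -118; Q=5: -145; Q=6: -183.
Profit is highest at Q = 0. Equivalently, the lowest AVC in the table is 70/3 ≈ $23.33 at Q = 3, and P = $16 falls below it — price never covers variable cost, so the firm shuts down and loses only its fixed cost.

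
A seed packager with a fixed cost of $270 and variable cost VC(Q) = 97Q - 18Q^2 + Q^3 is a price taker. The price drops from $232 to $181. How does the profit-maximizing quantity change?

MC = 97 - 36Q + 3Q^2; the shutdown threshold is min AVC = $16 (at Q = 9).
At P = $232 ≥ min AVC, set P = MC on the rising branch: Q = 15.
At P = $181 ≥ min AVC, set P = MC: Q = 14. The firm stays open but cuts output.

Output falls from 15 to 14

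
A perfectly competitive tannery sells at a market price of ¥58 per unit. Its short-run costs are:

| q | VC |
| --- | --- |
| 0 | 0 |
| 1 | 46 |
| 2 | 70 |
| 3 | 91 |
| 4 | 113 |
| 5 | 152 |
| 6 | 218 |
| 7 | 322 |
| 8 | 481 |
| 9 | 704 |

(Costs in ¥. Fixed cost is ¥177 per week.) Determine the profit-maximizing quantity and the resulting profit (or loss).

q = 5; profit = -¥39

Tabulate TR − TC: q=0: -177; q=1: -165; q=2: -131; q=3: -94; q=4: -58; q=5: -39; q=6: -47; q=7: -93; q=8: -194; q=9: -359.
Profit is maximized at q = 5. AVC there is 152/5 = ¥30.40 ≤ P, so producing beats shutting down (which would give -¥177).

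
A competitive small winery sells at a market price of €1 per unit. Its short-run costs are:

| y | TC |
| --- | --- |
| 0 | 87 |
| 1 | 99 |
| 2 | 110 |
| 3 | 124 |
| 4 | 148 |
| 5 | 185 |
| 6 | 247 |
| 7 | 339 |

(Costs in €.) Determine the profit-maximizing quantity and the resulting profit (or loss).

Compute π = P·y − TC at each output: y=0: -87; y=1: -98; y=2: -108; y=3: -121; y=4: -144; y=5: -180; y=6: -241; y=7: -332.
Profit is highest at y = 0. Equivalently, the lowest AVC in the table is 23/2 ≈ €11.50 at y = 2, and P = €1 falls below it — price never covers variable cost, so the firm shuts down and loses only its fixed cost.

y = 0 (shut down); profit = -€87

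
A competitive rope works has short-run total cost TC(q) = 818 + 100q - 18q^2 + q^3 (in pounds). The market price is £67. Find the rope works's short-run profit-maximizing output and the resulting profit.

AVC = 100 - 18q + q^2; min AVC = £19 at q = 9. Since P = £67 ≥ min AVC, the firm produces.
With MC = 100 - 36q + 3q^2, P = MC on the upward-sloping part at q* = 11.
TR = 67·11 = 737. TC = 818 + 253 = 1071. Profit = 737 − 1071 = -£334.
Shutting down would mean losing the fixed cost of £818, so operating at a loss of £334 is better by £484.

Profit = -£334 at q = 11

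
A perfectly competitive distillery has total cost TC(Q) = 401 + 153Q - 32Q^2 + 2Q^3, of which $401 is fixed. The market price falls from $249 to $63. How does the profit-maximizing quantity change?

AVC = 153 - 32Q + 2Q^2, minimized at Q = 8 where min AVC = $25. MC = 153 - 64Q + 6Q^2.
With P = $249 above the shutdown price, P = MC gives Q = 12.
At P = $63 ≥ min AVC, set P = MC: Q = 9. The firm stays open but cuts output.

Output falls from 12 to 9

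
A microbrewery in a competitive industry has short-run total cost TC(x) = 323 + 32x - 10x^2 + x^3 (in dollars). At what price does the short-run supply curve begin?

The firm shuts down when price falls below the minimum of average variable cost. AVC = VC/x = 32 - 10x + x^2.
At the minimum of AVC, MC = AVC. MC = 32 - 20x + 3x^2; setting MC = AVC gives 2x^2 - 10x = 0, so x = 5. min AVC = 7.
For P < $7 the firm produces nothing.

$7 per unit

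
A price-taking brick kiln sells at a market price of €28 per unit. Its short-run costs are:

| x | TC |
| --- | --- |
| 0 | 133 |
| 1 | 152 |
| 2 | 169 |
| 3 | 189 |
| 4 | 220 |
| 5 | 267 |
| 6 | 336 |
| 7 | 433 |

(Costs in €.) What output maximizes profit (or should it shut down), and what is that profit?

x = 3; profit = -€105

Tabulate TR − TC: x=0: -133; x=1: -124; x=2: -113; x=3: -105; x=4: -108; x=5: -127; x=6: -168; x=7: -237.
Profit is maximized at x = 3. AVC there is 56/3 = €18.67 ≤ P, so producing beats shutting down (which would give -€133).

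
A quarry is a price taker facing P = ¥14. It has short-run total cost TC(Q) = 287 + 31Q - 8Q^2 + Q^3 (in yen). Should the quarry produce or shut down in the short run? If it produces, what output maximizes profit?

Shut down

From TC, MC = TC'(Q) = 31 - 16Q + 3Q^2 and AVC = VC/Q = 31 - 8Q + Q^2.
AVC hits its minimum where MC = AVC, at Q = 4, giving min AVC = 31 - 8·4 + 4^2 = ¥15.
With P < min AVC (¥14 < ¥15), every unit sold adds to the loss.
Shutting down limits the loss to fixed cost, ¥287.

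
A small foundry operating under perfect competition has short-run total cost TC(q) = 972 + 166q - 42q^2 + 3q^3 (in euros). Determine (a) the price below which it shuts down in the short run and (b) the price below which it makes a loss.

AVC = 166 - 42q + 3q^2; minimized at q = 7, giving min AVC = €19. That is the shutdown price.
ATC = 972/q + 166 - 42q + 3q^2. Setting dATC/dq = −972/q^2 − 42 + 6q = 0 gives q = 9 (since 6·9^3 − 42·9^2 = 972).
min ATC = 972/9 + 166 − 42·9 + 3·9^2 = €139. That is the break-even price.
For €19 ≤ P < €139 the firm produces at a loss; below €19 it shuts down.

Shutdown price = €19; break-even price = €139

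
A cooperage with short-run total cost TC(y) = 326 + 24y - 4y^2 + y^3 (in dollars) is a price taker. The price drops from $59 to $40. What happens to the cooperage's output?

Output falls from 5 to 4

MC = 24 - 8y + 3y^2; the shutdown threshold is min AVC = $20 (at y = 2).
At P = $59 ≥ min AVC, set P = MC on the rising branch: y = 5.
At P = $40 ≥ min AVC, set P = MC: y = 4. The firm stays open but cuts output.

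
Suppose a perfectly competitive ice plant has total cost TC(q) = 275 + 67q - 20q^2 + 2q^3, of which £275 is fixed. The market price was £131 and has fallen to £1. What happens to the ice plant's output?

MC = 67 - 40q + 6q^2; the shutdown threshold is min AVC = £17 (at q = 5).
With P = £131 above the shutdown price, P = MC gives q = 8.
At P = £1 < min AVC = £17, price no longer covers variable cost at any output, so the firm shuts down: q = 0.

Output falls from 8 to 0 (the firm shuts down)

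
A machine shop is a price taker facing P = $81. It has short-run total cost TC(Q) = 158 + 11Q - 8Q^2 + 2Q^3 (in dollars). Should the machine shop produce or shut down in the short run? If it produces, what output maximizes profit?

Produce at Q = 5

From TC, MC = TC'(Q) = 11 - 16Q + 6Q^2 and AVC = VC/Q = 11 - 8Q + 2Q^2.
AVC hits its minimum where MC = AVC, at Q = 2, giving min AVC = 11 - 8·2 + 2·2^2 = $3.
Because $81 ≥ $3, revenue can cover variable cost; the firm operates.
Set P = MC: 81 = 11 - 16Q + 6Q^2 → -70 - 16Q + 6Q^2 = 0. The roots are Q = -7/3 and Q = 5; the profit-maximizing output is on the rising part of MC, so Q* = 5.
Check: AVC at Q = 5 is $21 ≤ P, so revenue covers variable cost.
Profit = P·Q − TC = 81·5 − 263 = $142.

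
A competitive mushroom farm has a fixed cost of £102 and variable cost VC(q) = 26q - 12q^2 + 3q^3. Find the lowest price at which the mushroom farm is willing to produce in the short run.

The firm shuts down when price falls below the minimum of average variable cost. AVC = VC/q = 26 - 12q + 3q^2.
dAVC/dq = -12 + 6q = 0 gives q = 2. min AVC = 26 - 12·2 + 3·2^2 = 14.
The firm shuts down for any P below £14.

£14 per unit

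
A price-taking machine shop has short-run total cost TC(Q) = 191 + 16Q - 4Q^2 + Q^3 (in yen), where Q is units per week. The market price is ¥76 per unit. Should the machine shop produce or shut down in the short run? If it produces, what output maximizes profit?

Produce at Q = 6

From TC, MC = TC'(Q) = 16 - 8Q + 3Q^2 and AVC = VC/Q = 16 - 4Q + Q^2.
AVC is minimized where dAVC/dQ = -4 + 2Q = 0, at Q = 2; min AVC = 16 - 4·2 + 2^2 = ¥12.
Since P = ¥76 ≥ min AVC = ¥12, price covers variable cost and the firm should produce.
Set P = MC: 76 = 16 - 8Q + 3Q^2 → -60 - 8Q + 3Q^2 = 0. The roots are Q = -10/3 and Q = 6; the profit-maximizing output is on the rising part of MC, so Q* = 6.
Check: AVC at Q = 6 is ¥28 ≤ P, so revenue covers variable cost.
Profit = P·Q − TC = 76·6 − 359 = ¥97.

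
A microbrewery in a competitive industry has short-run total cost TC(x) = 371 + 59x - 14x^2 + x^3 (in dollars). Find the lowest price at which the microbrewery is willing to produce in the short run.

$10 per unit

The firm shuts down when price falls below the minimum of average variable cost. AVC = VC/x = 59 - 14x + x^2.
dAVC/dx = -14 + 2x = 0 gives x = 7. min AVC = 59 - 14·7 + 7^2 = 10.
So the shutdown price is $10.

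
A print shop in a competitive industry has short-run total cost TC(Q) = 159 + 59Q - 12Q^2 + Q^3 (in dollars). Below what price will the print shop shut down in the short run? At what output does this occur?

Short-run supply begins at min AVC. From VC = 59Q - 12Q^2 + Q^3, AVC = 59 - 12Q + Q^2.
At the minimum of AVC, MC = AVC. MC = 59 - 24Q + 3Q^2; setting MC = AVC gives 2Q^2 - 12Q = 0, so Q = 6. min AVC = 23.
The firm shuts down for any P below $23.

$23 per unit, at Q = 6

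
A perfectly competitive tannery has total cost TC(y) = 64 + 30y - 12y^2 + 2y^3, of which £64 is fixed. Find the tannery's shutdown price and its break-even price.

Shutdown price = £12; break-even price = £30

Shutdown price = min AVC. AVC = 30 - 12y + 2y^2, with vertex at y = 3 and minimum £12.
ATC = 64/y + 30 - 12y + 2y^2. Setting dATC/dy = −64/y^2 − 12 + 4y = 0 gives y = 4 (since 4·4^3 − 12·4^2 = 64).
min ATC = 64/4 + 30 − 12·4 + 2·4^2 = £30. That is the break-even price.
For £12 ≤ P < £30 the firm produces at a loss; below £12 it shuts down.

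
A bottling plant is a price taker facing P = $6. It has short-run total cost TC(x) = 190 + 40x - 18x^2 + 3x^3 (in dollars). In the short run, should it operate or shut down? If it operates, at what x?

Strip out fixed cost: VC = 40x - 18x^2 + 3x^3. Then AVC = 40 - 18x + 3x^2 and MC = 40 - 36x + 9x^2.
AVC is minimized where dAVC/dx = -18 + 6x = 0, at x = 3; min AVC = 40 - 18·3 + 3·3^2 = $13.
With P < min AVC ($6 < $13), every unit sold adds to the loss.
Best response: produce nothing and absorb the $190 fixed cost.

Shut down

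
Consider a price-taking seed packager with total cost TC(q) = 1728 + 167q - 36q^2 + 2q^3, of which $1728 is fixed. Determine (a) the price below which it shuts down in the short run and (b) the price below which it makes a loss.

Shutdown price = $5; break-even price = $167

AVC = 167 - 36q + 2q^2; minimized at q = 9, giving min AVC = $5. That is the shutdown price.
ATC = 1728/q + 167 - 36q + 2q^2. Setting dATC/dq = −1728/q^2 − 36 + 4q = 0 gives q = 12 (since 4·12^3 − 36·12^2 = 1728).
min ATC = 1728/12 + 167 − 36·12 + 2·12^2 = $167. That is the break-even price.
For $5 ≤ P < $167 the firm produces at a loss; below $5 it shuts down.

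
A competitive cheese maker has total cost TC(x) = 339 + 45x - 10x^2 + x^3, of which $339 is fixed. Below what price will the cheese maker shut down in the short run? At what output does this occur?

$20 per unit, at x = 5

Short-run supply begins at min AVC. From VC = 45x - 10x^2 + x^3, AVC = 45 - 10x + x^2.
At the minimum of AVC, MC = AVC. MC = 45 - 20x + 3x^2; setting MC = AVC gives 2x^2 - 10x = 0, so x = 5. min AVC = 20.
So the shutdown price is $20.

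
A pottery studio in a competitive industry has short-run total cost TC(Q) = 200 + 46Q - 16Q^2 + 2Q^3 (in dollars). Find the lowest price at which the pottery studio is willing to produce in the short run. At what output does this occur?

The shutdown price is the minimum of AVC. VC = 46Q - 16Q^2 + 2Q^3, so AVC = 46 - 16Q + 2Q^2.
At the minimum of AVC, MC = AVC. MC = 46 - 32Q + 6Q^2; setting MC = AVC gives 4Q^2 - 16Q = 0, so Q = 4. min AVC = 14.
The firm shuts down for any P below $14.

$14 per unit, at Q = 4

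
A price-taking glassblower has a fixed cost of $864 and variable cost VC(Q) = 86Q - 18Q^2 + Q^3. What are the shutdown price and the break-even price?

AVC = 86 - 18Q + Q^2; minimized at Q = 9, giving min AVC = $5. That is the shutdown price.
ATC = 864/Q + 86 - 18Q + Q^2. Setting dATC/dQ = −864/Q^2 − 18 + 2Q = 0 gives Q = 12 (since 2·12^3 − 18·12^2 = 864).
min ATC = 864/12 + 86 − 18·12 + 12^2 = $86. That is the break-even price.
Between these two prices the firm operates at a loss; above $86 it earns a profit.

Shutdown price = $5; break-even price = $86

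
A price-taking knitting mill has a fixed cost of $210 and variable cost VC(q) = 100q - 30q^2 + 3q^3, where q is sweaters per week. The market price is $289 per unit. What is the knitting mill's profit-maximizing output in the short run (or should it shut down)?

Produce at q = 9

Variable cost is VC = 100q - 30q^2 + 3q^3, so AVC = VC/q = 100 - 30q + 3q^2 and MC = dTC/dq = 100 - 60q + 9q^2.
AVC hits its minimum where MC = AVC, at q = 5, giving min AVC = 100 - 30·5 + 3·5^2 = $25.
P = $289 exceeds min AVC = $25, so the firm stays open.
P = MC gives -189 - 60q + 9q^2 = 0, with roots -7/3 and 9. Take the larger (rising MC): q* = 9.
Check: AVC at q = 9 is $73 ≤ P, so revenue covers variable cost.
Profit = P·q − TC = 289·9 − 867 = $1734.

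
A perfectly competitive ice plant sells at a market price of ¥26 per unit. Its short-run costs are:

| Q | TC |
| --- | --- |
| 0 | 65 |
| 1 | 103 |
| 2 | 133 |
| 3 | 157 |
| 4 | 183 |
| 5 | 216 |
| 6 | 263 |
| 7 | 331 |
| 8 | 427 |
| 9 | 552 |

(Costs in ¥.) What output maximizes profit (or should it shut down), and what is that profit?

Q = 0 (shut down); profit = -¥65

Tabulate TR − TC: Q=0: -65; Q=1: -77; Q=2: -81; Q=3: -79; Q=4: -79; Q=5: -86; Q=6: -107; Q=7: -149; Q=8: -219; Q=9: -318.
Profit is highest at Q = 0. Equivalently, the lowest AVC in the table is 118/4 ≈ ¥29.50 at Q = 4, and P = ¥26 falls below it — price never covers variable cost, so the firm shuts down and loses only its fixed cost.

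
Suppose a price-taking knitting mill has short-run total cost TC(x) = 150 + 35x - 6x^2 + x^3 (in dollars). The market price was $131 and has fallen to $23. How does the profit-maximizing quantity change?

Output falls from 8 to 0 (the firm shuts down)

AVC = 35 - 6x + x^2, minimized at x = 3 where min AVC = $26. MC = 35 - 12x + 3x^2.
At P = $131 ≥ min AVC, set P = MC on the rising branch: x = 8.
At P = $23 < min AVC = $26, price no longer covers variable cost at any output, so the firm shuts down: x = 0.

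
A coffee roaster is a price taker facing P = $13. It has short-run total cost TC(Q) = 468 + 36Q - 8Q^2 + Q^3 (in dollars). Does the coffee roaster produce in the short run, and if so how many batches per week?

Shut down

Variable cost is VC = 36Q - 8Q^2 + Q^3, so AVC = VC/Q = 36 - 8Q + Q^2 and MC = dTC/dQ = 36 - 16Q + 3Q^2.
The AVC parabola has its vertex at Q = 8/2 = 4, where AVC = 36 - 8·4 + 4^2 = $20.
P = $13 lies below min AVC = $20; no output level covers variable cost.
Shutting down limits the loss to fixed cost, $468.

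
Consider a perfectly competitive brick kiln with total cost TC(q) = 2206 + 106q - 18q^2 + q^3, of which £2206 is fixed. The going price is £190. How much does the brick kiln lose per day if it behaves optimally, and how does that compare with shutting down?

Profit = -£246 at q = 14

AVC = 106 - 18q + q^2 has its minimum £25 at q = 9; price £190 clears that bar, so the firm operates.
With MC = 106 - 36q + 3q^2, P = MC on the upward-sloping part at q* = 14.
TR = 190·14 = 2660. TC = 2206 + 700 = 2906. Profit = 2660 − 2906 = -£246.
By producing, the firm covers all variable cost plus £1960 of fixed cost; shutting down would lose the full £2206.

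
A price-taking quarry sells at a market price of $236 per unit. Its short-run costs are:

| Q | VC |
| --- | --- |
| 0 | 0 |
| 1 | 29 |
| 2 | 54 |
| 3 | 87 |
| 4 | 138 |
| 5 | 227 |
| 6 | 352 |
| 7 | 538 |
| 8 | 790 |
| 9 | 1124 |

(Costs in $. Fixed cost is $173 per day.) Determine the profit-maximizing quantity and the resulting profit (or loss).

Q = 7; profit = $941

Profit at each row (π = 236Q − TC): Q=0: -173; Q=1: 34; Q=2: 245; Q=3: 448; Q=4: 633; Q=5: 780; Q=6: 891; Q=7: 941; Q=8: 925; Q=9: 827.
Profit is maximized at Q = 7. AVC there is 538/7 = $76.86 ≤ P, so producing beats shutting down (which would give -$173).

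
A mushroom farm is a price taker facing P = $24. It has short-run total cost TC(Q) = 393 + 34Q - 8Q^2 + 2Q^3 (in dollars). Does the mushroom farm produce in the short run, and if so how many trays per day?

Shut down

Strip out fixed cost: VC = 34Q - 8Q^2 + 2Q^3. Then AVC = 34 - 8Q + 2Q^2 and MC = 34 - 16Q + 6Q^2.
AVC is minimized where dAVC/dQ = -8 + 4Q = 0, at Q = 2; min AVC = 34 - 8·2 + 2·2^2 = $26.
With P < min AVC ($24 < $26), every unit sold adds to the loss.
Best response: produce nothing and absorb the $393 fixed cost.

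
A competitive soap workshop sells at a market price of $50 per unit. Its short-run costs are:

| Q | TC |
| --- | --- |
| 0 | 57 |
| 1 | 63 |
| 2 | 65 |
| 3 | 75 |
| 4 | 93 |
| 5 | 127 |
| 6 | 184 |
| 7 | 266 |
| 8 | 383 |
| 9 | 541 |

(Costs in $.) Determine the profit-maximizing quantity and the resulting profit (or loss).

Compute π = P·Q − TC at each output: Q=0: -57; Q=1: -13; Q=2: 35; Q=3: 75; Q=4: 107; Q=5: 123; Q=6: 116; Q=7: 84; Q=8: 17; Q=9: -91.
Profit is maximized at Q = 5. AVC there is 70/5 = $14 ≤ P, so producing beats shutting down (which would give -$57).

Q = 5; profit = $123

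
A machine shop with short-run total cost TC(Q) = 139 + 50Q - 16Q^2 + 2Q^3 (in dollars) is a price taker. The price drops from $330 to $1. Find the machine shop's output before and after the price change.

AVC = 50 - 16Q + 2Q^2, minimized at Q = 4 where min AVC = $18. MC = 50 - 32Q + 6Q^2.
With P = $330 above the shutdown price, P = MC gives Q = 10.
At P = $1 < min AVC = $18, price no longer covers variable cost at any output, so the firm shuts down: Q = 0.

Output falls from 10 to 0 (the firm shuts down)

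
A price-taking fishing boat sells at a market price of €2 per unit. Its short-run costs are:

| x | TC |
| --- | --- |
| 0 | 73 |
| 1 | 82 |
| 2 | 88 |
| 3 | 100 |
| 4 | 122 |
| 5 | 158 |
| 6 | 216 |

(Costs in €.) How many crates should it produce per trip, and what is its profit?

x = 0 (shut down); profit = -€73

Compute π = P·x − TC at each output: x=0: -73; x=1: -80; x=2: -84; x=3: -94; x=4: -114; x=5: -148; x=6: -204.
Profit is highest at x = 0. Equivalently, the lowest AVC in the table is 15/2 ≈ €7.50 at x = 2, and P = €2 falls below it — price never covers variable cost, so the firm shuts down and loses only its fixed cost.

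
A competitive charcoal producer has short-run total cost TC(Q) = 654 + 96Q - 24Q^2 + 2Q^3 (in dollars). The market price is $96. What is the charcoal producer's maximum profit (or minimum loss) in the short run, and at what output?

Profit = -$142 at Q = 8

AVC = 96 - 24Q + 2Q^2; min AVC = $24 at Q = 6. Since P = $96 ≥ min AVC, the firm produces.
MC = 96 - 48Q + 6Q^2. Setting P = MC and taking the root on the rising branch gives Q* = 8.
TR = 96·8 = 768. TC = 654 + 256 = 910. Profit = 768 − 910 = -$142.
That loss of $142 beats the $654 the firm would lose by shutting down; producing recovers $512 of fixed cost.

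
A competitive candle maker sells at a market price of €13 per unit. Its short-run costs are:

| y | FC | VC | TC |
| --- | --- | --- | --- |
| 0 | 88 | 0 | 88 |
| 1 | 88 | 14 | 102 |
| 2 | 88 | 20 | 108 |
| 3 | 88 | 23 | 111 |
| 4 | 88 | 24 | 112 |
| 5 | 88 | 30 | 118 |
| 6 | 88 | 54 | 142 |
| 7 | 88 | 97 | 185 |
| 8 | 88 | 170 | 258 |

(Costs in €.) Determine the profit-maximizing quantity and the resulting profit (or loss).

y = 5; profit = -€53

Compute π = P·y − TC at each output: y=0: -88; y=1: -89; y=2: -82; y=3: -72; y=4: -60; y=5: -53; y=6: -64; y=7: -94; y=8: -154.
Profit is maximized at y = 5. AVC there is 30/5 = €6 ≤ P, so producing beats shutting down (which would give -€88).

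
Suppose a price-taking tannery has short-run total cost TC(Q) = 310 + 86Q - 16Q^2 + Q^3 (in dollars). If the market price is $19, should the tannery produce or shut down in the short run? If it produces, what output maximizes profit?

Shut down

Strip out fixed cost: VC = 86Q - 16Q^2 + Q^3. Then AVC = 86 - 16Q + Q^2 and MC = 86 - 32Q + 3Q^2.
The AVC parabola has its vertex at Q = 16/2 = 8, where AVC = 86 - 16·8 + 8^2 = $22.
P = $19 lies below min AVC = $22; no output level covers variable cost.
Best response: produce nothing and absorb the $310 fixed cost.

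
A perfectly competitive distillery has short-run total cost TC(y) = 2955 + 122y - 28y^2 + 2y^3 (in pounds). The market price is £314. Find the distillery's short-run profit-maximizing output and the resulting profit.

Profit = -£75 at y = 12

AVC = 122 - 28y + 2y^2 has its minimum £24 at y = 7; price £314 clears that bar, so the firm operates.
MC = 122 - 56y + 6y^2. Setting P = MC and taking the root on the rising branch gives y* = 12.
TR = 314·12 = 3768. TC = 2955 + 888 = 3843. Profit = 3768 − 3843 = -£75.
By producing, the firm covers all variable cost plus £2880 of fixed cost; shutting down would lose the full £2955.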